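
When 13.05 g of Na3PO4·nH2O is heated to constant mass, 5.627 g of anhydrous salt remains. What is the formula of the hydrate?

Na3PO4·12H2O

Mass of water lost = 13.05 − 5.627 = 7.423 g → 7.423 / 18.02 = 0.4119 mol H2O
Molar mass of Na3PO4 = 163.94 g/mol → mol Na3PO4 = 5.627 / 163.94 = 0.03432
n = 0.4119 / 0.03432 = 12.00 ≈ 12 → Na3PO4·12H2O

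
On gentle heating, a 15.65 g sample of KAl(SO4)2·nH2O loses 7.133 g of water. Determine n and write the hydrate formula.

Mass of anhydrous KAl(SO4)2 = 15.65 − 7.133 = 8.517 g
mol H2O = 7.133 / 18.02 = 0.3958
Molar mass of KAl(SO4)2 = 258.22 g/mol → mol KAl(SO4)2 = 8.517 / 258.22 = 0.03298
n = 0.3958 / 0.03298 = 12.00 ≈ 12 → KAl(SO4)2·12H2O

KAl(SO4)2·12H2O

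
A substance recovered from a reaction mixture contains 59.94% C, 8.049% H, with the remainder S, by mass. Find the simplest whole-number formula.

C5H8S

Assume 100 g: 59.94 g C, 8.049 g H, 32.011 g S.
Moles — C: 59.94 / 12.01 = 4.991 mol; H: 8.049 / 1.008 = 7.985 mol; S: 32.011 / 32.07 = 0.9982 mol
Ratios (÷ 0.9982): C 5.000, H 8.000, S 1.000
≈ 5:8:1 → C5H8S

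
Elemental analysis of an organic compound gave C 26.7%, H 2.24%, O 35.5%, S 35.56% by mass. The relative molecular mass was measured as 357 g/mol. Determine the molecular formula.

Assume 100 g: 26.7 g C, 2.24 g H, 35.5 g O, 35.56 g S.
Moles — C: 26.7 / 12.01 = 2.223 mol; H: 2.24 / 1.008 = 2.222 mol; O: 35.5 / 16.00 = 2.219 mol; S: 35.56 / 32.07 = 1.109 mol
Smallest is S at 1.109 mol; normalising gives C 2.005, H 2.004, O 2.001, S 1.000
≈ 2:2:2:1 → C2H2O2S
Empirical-formula mass = 90.11 g/mol
n = 357 / 90.11 = 3.96 ≈ 4
Molecular formula = (C2H2O2S)×4 = C8H8O8S4

C8H8O8S4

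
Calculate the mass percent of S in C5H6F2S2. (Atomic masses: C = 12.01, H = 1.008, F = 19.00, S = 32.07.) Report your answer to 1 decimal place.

38.1%

Molar mass = 5(12.01) + 6(1.008) + 2(19.00) + 2(32.07) = 168.238 g/mol
Mass of S per mole = 2 × 32.07 = 64.140 g
% S = 64.140 / 168.238 × 100 = 38.1%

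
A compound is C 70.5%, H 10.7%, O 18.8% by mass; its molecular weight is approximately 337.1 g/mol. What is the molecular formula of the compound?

C20H36O4

Assume 100 g: 70.5 g C, 10.7 g H, 18.8 g O.
n(C) = 70.5/12.01 = 5.87, n(H) = 10.7/1.008 = 10.62, n(O) = 18.8/16.00 = 1.175
Ratios (÷ 1.175): C 4.996, H 9.034, O 1.000
≈ 5:9:1 → C5H9O
Empirical-formula mass = 85.12 g/mol
n = 337.1 / 85.12 = 3.96 ≈ 4
Molecular formula = (C5H9O)×4 = C20H36O4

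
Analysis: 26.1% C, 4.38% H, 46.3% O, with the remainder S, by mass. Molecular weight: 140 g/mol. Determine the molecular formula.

Assume 100 g: 26.1 g C, 4.38 g H, 46.3 g O, 23.22 g S.
n(C) = 26.1/12.01 = 2.173, n(H) = 4.38/1.008 = 4.345, n(O) = 46.3/16.00 = 2.894, n(S) = 23.22/32.07 = 0.724
Divide by the smallest (0.724 mol S): C 3.001, H 6.001, O 3.997, S 1.000
→ C3H6O4S
Empirical-formula mass = 138.15 g/mol
n = 140 / 138.15 = 1.01 ≈ 1
Molecular formula = empirical formula = C3H6O4S

C3H6O4S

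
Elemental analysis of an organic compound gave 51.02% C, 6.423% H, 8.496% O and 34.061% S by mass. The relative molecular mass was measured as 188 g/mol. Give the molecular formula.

Assume 100 g: 51.02 g C, 6.423 g H, 8.496 g O, 34.061 g S.
Moles — C: 51.02 / 12.01 = 4.248 mol; H: 6.423 / 1.008 = 6.372 mol; O: 8.496 / 16.00 = 0.531 mol; S: 34.061 / 32.07 = 1.062 mol
Divide by the smallest (0.531 mol O): C 8.000, H 12.000, O 1.000, S 2.000
Ratio ≈ 8:12:1:2, so the empirical formula is C8H12OS2
Empirical-formula mass = 188.32 g/mol
n = 188 / 188.32 = 1.00 ≈ 1
Molecular formula = empirical formula = C8H12OS2

C8H12OS2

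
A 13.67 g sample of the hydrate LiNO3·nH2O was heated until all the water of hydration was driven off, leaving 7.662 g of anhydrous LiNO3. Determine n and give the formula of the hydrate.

Mass of water lost = 13.67 − 7.662 = 6.008 g → 6.008 / 18.02 = 0.3334 mol H2O
Molar mass of LiNO3 = 68.95 g/mol → mol LiNO3 = 7.662 / 68.95 = 0.1111
n = 0.3334 / 0.1111 = 3.00 ≈ 3 → LiNO3·3H2O

LiNO3·3H2O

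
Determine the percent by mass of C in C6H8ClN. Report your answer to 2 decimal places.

55.61%

Molar mass = 6(12.01) + 8(1.008) + 1(35.45) + 1(14.01) = 129.584 g/mol
Mass of C per mole = 6 × 12.01 = 72.060 g
% C = 72.060 / 129.584 × 100 = 55.61%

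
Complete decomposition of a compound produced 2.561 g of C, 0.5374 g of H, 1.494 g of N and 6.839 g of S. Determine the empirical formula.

n(C) = 2.561/12.01 = 0.2132, n(H) = 0.5374/1.008 = 0.5331, n(N) = 1.494/14.01 = 0.1066, n(S) = 6.839/32.07 = 0.2133
Smallest is N at 0.1066 mol; normalising gives C 2.000, H 4.999, N 1.000, S 2.000
≈ 2:5:1:2 → C2H5NS2

C2H5NS2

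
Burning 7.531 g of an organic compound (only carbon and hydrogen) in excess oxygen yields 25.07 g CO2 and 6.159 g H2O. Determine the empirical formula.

mol C = 25.07 / 44.01 = 0.5696; mass C = 0.5696 × 12.01 = 6.841 g
mol H = 2 × (6.159 / 18.02) = 0.6836; mass H = 0.6836 × 1.008 = 0.6890 g
Smallest is C at 0.5696 mol; normalising gives C 1.000, H 1.200
Scaling by 5: C 5.00, H 6.00 → C5H6

C5H6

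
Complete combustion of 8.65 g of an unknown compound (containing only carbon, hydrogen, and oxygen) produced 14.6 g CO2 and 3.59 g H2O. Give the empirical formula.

mol C = 14.6 / 44.01 = 0.3317; mass C = 0.3317 × 12.01 = 3.984 g
mol H = 2 × (3.59 / 18.02) = 0.3984; mass H = 0.3984 × 1.008 = 0.4016 g
mass O = 8.65 − (4.386) = 4.264 g → mol O = 0.2665
Divide by the smallest (0.2665 mol O): C 1.245, H 1.495, O 1.000
Multiply by 4: C 4.98, H 5.98, O 4.00 → C5H6O4

C5H6O4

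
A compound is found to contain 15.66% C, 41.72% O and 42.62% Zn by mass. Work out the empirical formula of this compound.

Assume 100 g: 15.66 g C, 41.72 g O, 42.62 g Zn.
n(C) = 15.66/12.01 = 1.304, n(O) = 41.72/16.00 = 2.607, n(Zn) = 42.62/65.38 = 0.6519
Divide by the smallest (0.6519 mol Zn): C 2.000, O 4.000, Zn 1.000
→ C2O4Zn

C2O4Zn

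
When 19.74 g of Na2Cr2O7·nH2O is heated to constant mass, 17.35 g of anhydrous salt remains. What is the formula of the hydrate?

Na2Cr2O7·2H2O

Mass of water lost = 19.74 − 17.35 = 2.39 g → 2.39 / 18.02 = 0.1326 mol H2O
Molar mass of Na2Cr2O7 = 261.98 g/mol → mol Na2Cr2O7 = 17.35 / 261.98 = 0.06623
n = 0.1326 / 0.06623 = 2.00 ≈ 2 → Na2Cr2O7·2H2O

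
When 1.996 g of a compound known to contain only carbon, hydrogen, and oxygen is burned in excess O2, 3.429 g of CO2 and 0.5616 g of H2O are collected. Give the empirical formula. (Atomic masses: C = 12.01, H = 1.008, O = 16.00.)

C5H4O4

mol C = 3.429 / 44.01 = 0.07791; mass C = 0.07791 × 12.01 = 0.9357 g
mol H = 2 × (0.5616 / 18.02) = 0.06233; mass H = 0.06233 × 1.008 = 0.06283 g
mass O = 1.996 − (0.9986) = 0.9974 g → mol O = 0.06234
Smallest is H at 0.06233 mol; normalising gives C 1.250, H 1.000, O 1.000
Multiply by 4: C 5.00, H 4.00, O 4.00 → C5H4O4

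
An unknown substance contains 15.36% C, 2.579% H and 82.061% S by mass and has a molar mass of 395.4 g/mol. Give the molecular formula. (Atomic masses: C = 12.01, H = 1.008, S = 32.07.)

Assume 100 g: 15.36 g C, 2.579 g H, 82.061 g S.
C: 15.36 g ÷ 12.01 g/mol = 1.279 mol
H: 2.579 g ÷ 1.008 g/mol = 2.559 mol
S: 82.061 g ÷ 32.07 g/mol = 2.559 mol
Divide by the smallest (1.279 mol C): C 1.000, H 2.001, S 2.001
Ratio ≈ 1:2:2, so the empirical formula is CH2S2
Empirical-formula mass = 78.17 g/mol
n = 395.4 / 78.17 = 5.06 ≈ 5
Molecular formula = (CH2S2)×5 = C5H10S10

C5H10S10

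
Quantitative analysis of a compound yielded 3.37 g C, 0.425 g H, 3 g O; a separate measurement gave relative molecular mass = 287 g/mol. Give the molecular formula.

C12H18O8

n(C) = 3.37/12.01 = 0.2806, n(H) = 0.425/1.008 = 0.4216, n(O) = 3/16.00 = 0.1875
Divide by the smallest (0.1875 mol O): C 1.497, H 2.249, O 1.000
Multiply by 4: C 5.99, H 8.99, O 4.00 → C6H9O4
Empirical-formula mass = 145.13 g/mol
n = 287 / 145.13 = 1.98 ≈ 2
Molecular formula = (C6H9O4)×2 = C12H18O8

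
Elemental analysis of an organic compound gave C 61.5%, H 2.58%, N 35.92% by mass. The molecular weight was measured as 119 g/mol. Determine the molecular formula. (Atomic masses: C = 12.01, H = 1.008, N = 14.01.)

Assume 100 g: 61.5 g C, 2.58 g H, 35.92 g N.
Moles — C: 61.5 / 12.01 = 5.121 mol; H: 2.58 / 1.008 = 2.56 mol; N: 35.92 / 14.01 = 2.564 mol
Ratios (÷ 2.56): C 2.001, H 1.000, N 1.002
≈ 2:1:1 → C2HN
Empirical-formula mass = 39.04 g/mol
n = 119 / 39.04 = 3.05 ≈ 3
Molecular formula = (C2HN)×3 = C6H3N3

C6H3N3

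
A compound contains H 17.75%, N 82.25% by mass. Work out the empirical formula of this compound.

H3N

Assume 100 g: 17.75 g H, 82.25 g N.
Moles — H: 17.75 / 1.008 = 17.61 mol; N: 82.25 / 14.01 = 5.871 mol
Ratios (÷ 5.871): H 2.999, N 1.000
≈ 3:1 → H3N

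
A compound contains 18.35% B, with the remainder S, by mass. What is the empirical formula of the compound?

B2S3

Assume 100 g: 18.35 g B, 81.65 g S.
n(B) = 18.35/10.81 = 1.698, n(S) = 81.65/32.07 = 2.546
Divide by the smallest (1.698 mol B): B 1.000, S 1.500
×2: B 2.00, S 3.00 → B2S3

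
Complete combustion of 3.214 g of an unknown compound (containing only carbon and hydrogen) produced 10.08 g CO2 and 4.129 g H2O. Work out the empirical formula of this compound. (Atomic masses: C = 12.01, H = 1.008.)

CH2

mol C = 10.08 / 44.01 = 0.2290; mass C = 0.2290 × 12.01 = 2.751 g
mol H = 2 × (4.129 / 18.02) = 0.4583; mass H = 0.4583 × 1.008 = 0.4619 g
Smallest is C at 0.229 mol; normalising gives C 1.000, H 2.001
→ CH2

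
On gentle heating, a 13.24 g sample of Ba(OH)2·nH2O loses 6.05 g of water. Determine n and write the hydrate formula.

Ba(OH)2·8H2O

Mass of anhydrous Ba(OH)2 = 13.24 − 6.05 = 7.19 g
mol H2O = 6.05 / 18.02 = 0.3357
Molar mass of Ba(OH)2 = 171.35 g/mol → mol Ba(OH)2 = 7.19 / 171.35 = 0.04196
n = 0.3357 / 0.04196 = 8.00 ≈ 8 → Ba(OH)2·8H2O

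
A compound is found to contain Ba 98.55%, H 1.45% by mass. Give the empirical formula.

Assume 100 g: 98.55 g Ba, 1.45 g H.
n(Ba) = 98.55/137.33 = 0.7176, n(H) = 1.45/1.008 = 1.438
Ratios (÷ 0.7176): Ba 1.000, H 2.005
→ BaH2

BaH2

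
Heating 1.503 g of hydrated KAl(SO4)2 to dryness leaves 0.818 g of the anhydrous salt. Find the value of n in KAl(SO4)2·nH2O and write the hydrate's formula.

KAl(SO4)2·12H2O

Mass of water lost = 1.503 − 0.818 = 0.685 g → 0.685 / 18.02 = 0.03801 mol H2O
Molar mass of KAl(SO4)2 = 258.22 g/mol → mol KAl(SO4)2 = 0.818 / 258.22 = 0.003168
n = 0.03801 / 0.003168 = 12.00 ≈ 12 → KAl(SO4)2·12H2O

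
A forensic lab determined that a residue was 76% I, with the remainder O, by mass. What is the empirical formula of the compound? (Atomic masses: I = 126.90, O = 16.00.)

Assume 100 g: 76 g I, 24 g O.
n(I) = 76/126.90 = 0.5989, n(O) = 24/16.00 = 1.5
Divide by the smallest (0.5989 mol I): I 1.000, O 2.505
×2: I 2.00, O 5.01 → I2O5

I2O5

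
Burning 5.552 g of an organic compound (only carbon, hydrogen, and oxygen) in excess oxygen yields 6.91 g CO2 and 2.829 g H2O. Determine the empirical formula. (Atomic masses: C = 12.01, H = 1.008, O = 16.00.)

C3H6O4

mol C = 6.91 / 44.01 = 0.1570; mass C = 0.1570 × 12.01 = 1.886 g
mol H = 2 × (2.829 / 18.02) = 0.3140; mass H = 0.3140 × 1.008 = 0.3165 g
mass O = 5.552 − (2.202) = 3.350 g → mol O = 0.2094
Divide by the smallest (0.157 mol C): C 1.000, H 2.000, O 1.333
Multiply by 3: C 3.00, H 6.00, O 4.00 → C3H6O4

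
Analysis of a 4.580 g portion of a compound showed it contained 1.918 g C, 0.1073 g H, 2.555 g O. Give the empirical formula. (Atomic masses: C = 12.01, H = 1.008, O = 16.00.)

C3H2O3

n(C) = 1.918/12.01 = 0.1597, n(H) = 0.1073/1.008 = 0.1064, n(O) = 2.555/16.00 = 0.1597
Divide by the smallest (0.1064 mol H): C 1.500, H 1.000, O 1.500
Scaling by 2: C 3.00, H 2.00, O 3.00 → C3H2O3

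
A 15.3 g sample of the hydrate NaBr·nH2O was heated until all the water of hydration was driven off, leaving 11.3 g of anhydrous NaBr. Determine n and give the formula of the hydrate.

Mass of water lost = 15.3 − 11.3 = 4 g → 4 / 18.02 = 0.222 mol H2O
Molar mass of NaBr = 102.89 g/mol → mol NaBr = 11.3 / 102.89 = 0.1098
n = 0.222 / 0.1098 = 2.02 ≈ 2 → NaBr·2H2O

NaBr·2H2O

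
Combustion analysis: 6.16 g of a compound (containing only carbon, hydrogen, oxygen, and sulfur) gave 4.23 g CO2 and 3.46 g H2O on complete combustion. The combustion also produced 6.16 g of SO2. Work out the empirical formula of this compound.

CH4OS

mol C = 4.23 / 44.01 = 0.09611; mass C = 0.09611 × 12.01 = 1.154 g
mol H = 2 × (3.46 / 18.02) = 0.3840; mass H = 0.3840 × 1.008 = 0.3871 g
mol S = 6.16 / 64.07 = 0.09614; mass S = 3.083 g
mass O = 6.16 − (4.625) = 1.535 g → mol O = 0.09595
Smallest is O at 0.09595 mol; normalising gives C 1.002, H 4.002, O 1.000, S 1.002
→ CH4OS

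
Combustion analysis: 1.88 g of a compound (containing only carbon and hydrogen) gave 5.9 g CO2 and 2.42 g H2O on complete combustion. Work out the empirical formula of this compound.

CH2

mol C = 5.9 / 44.01 = 0.1341; mass C = 0.1341 × 12.01 = 1.610 g
mol H = 2 × (2.42 / 18.02) = 0.2686; mass H = 0.2686 × 1.008 = 0.2707 g
Smallest is C at 0.1341 mol; normalising gives C 1.000, H 2.004
→ CH2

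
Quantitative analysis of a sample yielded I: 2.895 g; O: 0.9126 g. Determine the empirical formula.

I: 2.895 g ÷ 126.90 g/mol = 0.02281 mol
O: 0.9126 g ÷ 16.00 g/mol = 0.05704 mol
Divide by the smallest (0.02281 mol I): I 1.000, O 2.500
Multiply by 2: I 2.00, O 5.00 → I2O5

I2O5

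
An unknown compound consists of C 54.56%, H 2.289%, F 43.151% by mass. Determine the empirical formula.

C2HF

Assume 100 g: 54.56 g C, 2.289 g H, 43.151 g F.
C: 54.56 g ÷ 12.01 g/mol = 4.543 mol
H: 2.289 g ÷ 1.008 g/mol = 2.271 mol
F: 43.151 g ÷ 19.00 g/mol = 2.271 mol
Smallest is H at 2.271 mol; normalising gives C 2.001, H 1.000, F 1.000
→ C2HF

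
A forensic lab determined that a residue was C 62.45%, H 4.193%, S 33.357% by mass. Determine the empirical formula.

Assume 100 g: 62.45 g C, 4.193 g H, 33.357 g S.
n(C) = 62.45/12.01 = 5.2, n(H) = 4.193/1.008 = 4.16, n(S) = 33.357/32.07 = 1.04
Divide by the smallest (1.04 mol S): C 4.999, H 3.999, S 1.000
→ C5H4S

C5H4S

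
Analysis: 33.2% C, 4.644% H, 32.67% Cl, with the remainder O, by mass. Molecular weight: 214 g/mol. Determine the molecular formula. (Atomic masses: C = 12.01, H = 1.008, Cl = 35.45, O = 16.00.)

Assume 100 g: 33.2 g C, 4.644 g H, 32.67 g Cl, 29.486 g O.
Moles — C: 33.2 / 12.01 = 2.764 mol; H: 4.644 / 1.008 = 4.607 mol; Cl: 32.67 / 35.45 = 0.9216 mol; O: 29.486 / 16.00 = 1.843 mol
Divide by the smallest (0.9216 mol Cl): C 3.000, H 4.999, Cl 1.000, O 2.000
≈ 3:5:1:2 → C3H5ClO2
Empirical-formula mass = 108.52 g/mol
n = 214 / 108.52 = 1.97 ≈ 2
Molecular formula = (C3H5ClO2)×2 = C6H10Cl2O4

C6H10Cl2O4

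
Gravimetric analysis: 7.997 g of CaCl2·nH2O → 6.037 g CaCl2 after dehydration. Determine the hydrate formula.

Mass of water lost = 7.997 − 6.037 = 1.96 g → 1.96 / 18.02 = 0.1088 mol H2O
Molar mass of CaCl2 = 110.98 g/mol → mol CaCl2 = 6.037 / 110.98 = 0.0544
n = 0.1088 / 0.0544 = 2.00 ≈ 2 → CaCl2·2H2O

CaCl2·2H2O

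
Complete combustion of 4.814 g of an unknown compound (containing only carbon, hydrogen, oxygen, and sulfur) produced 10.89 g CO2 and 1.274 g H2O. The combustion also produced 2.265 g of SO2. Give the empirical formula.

mol C = 10.89 / 44.01 = 0.2474; mass C = 0.2474 × 12.01 = 2.972 g
mol H = 2 × (1.274 / 18.02) = 0.1414; mass H = 0.1414 × 1.008 = 0.1425 g
mol S = 2.265 / 64.07 = 0.03535; mass S = 1.134 g
mass O = 4.814 − (4.248) = 0.5659 g → mol O = 0.03537
Smallest is S at 0.03535 mol; normalising gives C 6.999, H 4.000, O 1.001, S 1.000
→ C7H4OS

C7H4OS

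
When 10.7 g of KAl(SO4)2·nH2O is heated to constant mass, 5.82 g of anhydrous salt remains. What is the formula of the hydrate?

KAl(SO4)2·12H2O

Mass of water lost = 10.7 − 5.82 = 4.88 g → 4.88 / 18.02 = 0.2708 mol H2O
Molar mass of KAl(SO4)2 = 258.22 g/mol → mol KAl(SO4)2 = 5.82 / 258.22 = 0.02254
n = 0.2708 / 0.02254 = 12.02 ≈ 12 → KAl(SO4)2·12H2O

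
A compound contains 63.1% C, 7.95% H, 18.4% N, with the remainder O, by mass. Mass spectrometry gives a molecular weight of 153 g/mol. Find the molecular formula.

C8H12N2O

Assume 100 g: 63.1 g C, 7.95 g H, 18.4 g N, 10.55 g O.
Moles — C: 63.1 / 12.01 = 5.254 mol; H: 7.95 / 1.008 = 7.887 mol; N: 18.4 / 14.01 = 1.313 mol; O: 10.55 / 16.00 = 0.6594 mol
Ratios (÷ 0.6594): C 7.968, H 11.961, N 1.992, O 1.000
→ C8H12N2O
Empirical-formula mass = 152.20 g/mol
n = 153 / 152.20 = 1.01 ≈ 1
Molecular formula = empirical formula = C8H12N2O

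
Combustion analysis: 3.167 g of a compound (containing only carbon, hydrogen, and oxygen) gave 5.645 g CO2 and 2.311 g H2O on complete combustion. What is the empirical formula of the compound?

C3H6O2

mol C = 5.645 / 44.01 = 0.1283; mass C = 0.1283 × 12.01 = 1.540 g
mol H = 2 × (2.311 / 18.02) = 0.2565; mass H = 0.2565 × 1.008 = 0.2585 g
mass O = 3.167 − (1.799) = 1.368 g → mol O = 0.08550
Smallest is O at 0.0855 mol; normalising gives C 1.500, H 3.000, O 1.000
Scaling by 2: C 3.00, H 6.00, O 2.00 → C3H6O2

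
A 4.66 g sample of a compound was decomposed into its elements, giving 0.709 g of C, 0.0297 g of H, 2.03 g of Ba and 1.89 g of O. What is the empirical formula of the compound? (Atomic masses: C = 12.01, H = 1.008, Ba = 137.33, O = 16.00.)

n(C) = 0.709/12.01 = 0.05903, n(H) = 0.0297/1.008 = 0.02946, n(Ba) = 2.03/137.33 = 0.01478, n(O) = 1.89/16.00 = 0.1181
Smallest is Ba at 0.01478 mol; normalising gives C 3.994, H 1.993, Ba 1.000, O 7.991
Ratio ≈ 4:2:1:8, so the empirical formula is C4H2BaO8

C4H2BaO8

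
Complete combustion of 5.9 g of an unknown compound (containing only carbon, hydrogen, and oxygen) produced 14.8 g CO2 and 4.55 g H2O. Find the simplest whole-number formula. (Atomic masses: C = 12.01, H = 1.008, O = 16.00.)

C4H6O

mol C = 14.8 / 44.01 = 0.3363; mass C = 0.3363 × 12.01 = 4.039 g
mol H = 2 × (4.55 / 18.02) = 0.5050; mass H = 0.5050 × 1.008 = 0.5090 g
mass O = 5.9 − (4.548) = 1.352 g → mol O = 0.08451
Smallest is O at 0.08451 mol; normalising gives C 3.979, H 5.976, O 1.000
Ratio ≈ 4:6:1, so the empirical formula is C4H6O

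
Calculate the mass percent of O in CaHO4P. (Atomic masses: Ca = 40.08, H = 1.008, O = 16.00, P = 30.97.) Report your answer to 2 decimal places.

47.04%

Molar mass = 1(40.08) + 1(1.008) + 4(16.00) + 1(30.97) = 136.058 g/mol
Mass of O per mole = 4 × 16.00 = 64.000 g
% O = 64.000 / 136.058 × 100 = 47.04%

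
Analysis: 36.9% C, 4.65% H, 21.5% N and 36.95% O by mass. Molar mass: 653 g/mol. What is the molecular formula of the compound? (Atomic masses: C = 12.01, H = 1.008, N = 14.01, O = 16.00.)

C20H30N10O15

Assume 100 g: 36.9 g C, 4.65 g H, 21.5 g N, 36.95 g O.
C: 36.9 g ÷ 12.01 g/mol = 3.072 mol
H: 4.65 g ÷ 1.008 g/mol = 4.613 mol
N: 21.5 g ÷ 14.01 g/mol = 1.535 mol
O: 36.95 g ÷ 16.00 g/mol = 2.309 mol
Divide by the smallest (1.535 mol N): C 2.002, H 3.006, N 1.000, O 1.505
×2: C 4.00, H 6.01, N 2.00, O 3.01 → C4H6N2O3
Empirical-formula mass = 130.11 g/mol
n = 653 / 130.11 = 5.02 ≈ 5
Molecular formula = (C4H6N2O3)×5 = C20H30N10O15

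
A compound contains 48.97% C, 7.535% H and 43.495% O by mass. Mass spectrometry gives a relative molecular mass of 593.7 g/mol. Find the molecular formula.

Assume 100 g: 48.97 g C, 7.535 g H, 43.495 g O.
n(C) = 48.97/12.01 = 4.077, n(H) = 7.535/1.008 = 7.475, n(O) = 43.495/16.00 = 2.718
Ratios (÷ 2.718): C 1.500, H 2.750, O 1.000
×4: C 6.00, H 11.00, O 4.00 → C6H11O4
Empirical-formula mass = 147.15 g/mol
n = 593.7 / 147.15 = 4.03 ≈ 4
Molecular formula = (C6H11O4)×4 = C24H44O16

C24H44O16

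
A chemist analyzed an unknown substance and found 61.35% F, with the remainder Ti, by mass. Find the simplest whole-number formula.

F4Ti

Assume 100 g: 61.35 g F, 38.65 g Ti.
Moles — F: 61.35 / 19.00 = 3.229 mol; Ti: 38.65 / 47.87 = 0.8074 mol
Divide by the smallest (0.8074 mol Ti): F 3.999, Ti 1.000
≈ 4:1 → F4Ti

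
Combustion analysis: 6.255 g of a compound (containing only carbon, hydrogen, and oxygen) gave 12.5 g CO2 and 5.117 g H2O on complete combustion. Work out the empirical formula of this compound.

C2H4O

mol C = 12.5 / 44.01 = 0.2840; mass C = 0.2840 × 12.01 = 3.411 g
mol H = 2 × (5.117 / 18.02) = 0.5679; mass H = 0.5679 × 1.008 = 0.5725 g
mass O = 6.255 − (3.984) = 2.271 g → mol O = 0.1420
Ratios (÷ 0.142): C 2.001, H 4.001, O 1.000
→ C2H4O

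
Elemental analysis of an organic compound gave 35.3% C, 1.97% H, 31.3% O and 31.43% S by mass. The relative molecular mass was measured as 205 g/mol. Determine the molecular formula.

C6H4O4S2

Assume 100 g: 35.3 g C, 1.97 g H, 31.3 g O, 31.43 g S.
Moles — C: 35.3 / 12.01 = 2.939 mol; H: 1.97 / 1.008 = 1.954 mol; O: 31.3 / 16.00 = 1.956 mol; S: 31.43 / 32.07 = 0.98 mol
Divide by the smallest (0.98 mol S): C 2.999, H 1.994, O 1.996, S 1.000
≈ 3:2:2:1 → C3H2O2S
Empirical-formula mass = 102.12 g/mol
n = 205 / 102.12 = 2.01 ≈ 2
Molecular formula = (C3H2O2S)×2 = C6H4O4S2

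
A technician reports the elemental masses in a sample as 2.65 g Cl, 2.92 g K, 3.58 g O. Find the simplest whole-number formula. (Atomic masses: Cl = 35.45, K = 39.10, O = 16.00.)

ClKO3

Moles — Cl: 2.65 / 35.45 = 0.07475 mol; K: 2.92 / 39.10 = 0.07468 mol; O: 3.58 / 16.00 = 0.2238 mol
Ratios (÷ 0.07468): Cl 1.001, K 1.000, O 2.996
≈ 1:1:3 → ClKO3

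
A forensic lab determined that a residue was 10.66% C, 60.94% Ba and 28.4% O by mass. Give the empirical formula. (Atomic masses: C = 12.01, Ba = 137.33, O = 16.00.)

Assume 100 g: 10.66 g C, 60.94 g Ba, 28.4 g O.
n(C) = 10.66/12.01 = 0.8876, n(Ba) = 60.94/137.33 = 0.4437, n(O) = 28.4/16.00 = 1.775
Divide by the smallest (0.4437 mol Ba): C 2.000, Ba 1.000, O 4.000
→ C2BaO4

C2BaO4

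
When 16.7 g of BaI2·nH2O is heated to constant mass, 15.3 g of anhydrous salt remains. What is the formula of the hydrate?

BaI2·2H2O

Mass of water lost = 16.7 − 15.3 = 1.4 g → 1.4 / 18.02 = 0.07769 mol H2O
Molar mass of BaI2 = 391.13 g/mol → mol BaI2 = 15.3 / 391.13 = 0.03912
n = 0.07769 / 0.03912 = 1.99 ≈ 2 → BaI2·2H2O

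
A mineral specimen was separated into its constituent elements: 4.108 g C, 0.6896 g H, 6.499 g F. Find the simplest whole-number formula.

CH2F

Moles — C: 4.108 / 12.01 = 0.342 mol; H: 0.6896 / 1.008 = 0.6841 mol; F: 6.499 / 19.00 = 0.3421 mol
Divide by the smallest (0.342 mol C): C 1.000, H 2.000, F 1.000
→ CH2F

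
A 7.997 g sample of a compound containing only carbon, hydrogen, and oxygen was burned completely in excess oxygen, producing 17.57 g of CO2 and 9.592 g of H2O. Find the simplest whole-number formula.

C3H8O

mol C = 17.57 / 44.01 = 0.3992; mass C = 0.3992 × 12.01 = 4.795 g
mol H = 2 × (9.592 / 18.02) = 1.065; mass H = 1.065 × 1.008 = 1.073 g
mass O = 7.997 − (5.868) = 2.129 g → mol O = 0.1331
Smallest is O at 0.1331 mol; normalising gives C 3.000, H 8.000, O 1.000
→ C3H8O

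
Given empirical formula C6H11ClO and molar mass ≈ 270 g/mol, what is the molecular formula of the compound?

C12H22Cl2O2

Empirical-formula mass = 134.60 g/mol
n = 270 / 134.60 = 2.01 ≈ 2
Molecular formula = (C6H11ClO)2 = C12H22Cl2O2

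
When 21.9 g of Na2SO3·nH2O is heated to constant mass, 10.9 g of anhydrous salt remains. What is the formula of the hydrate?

Na2SO3·7H2O

Mass of water lost = 21.9 − 10.9 = 11 g → 11 / 18.02 = 0.6104 mol H2O
Molar mass of Na2SO3 = 126.05 g/mol → mol Na2SO3 = 10.9 / 126.05 = 0.08647
n = 0.6104 / 0.08647 = 7.06 ≈ 7 → Na2SO3·7H2O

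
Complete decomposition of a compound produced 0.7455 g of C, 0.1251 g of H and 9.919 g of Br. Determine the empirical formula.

CH2Br2

Moles — C: 0.7455 / 12.01 = 0.06207 mol; H: 0.1251 / 1.008 = 0.1241 mol; Br: 9.919 / 79.90 = 0.1241 mol
Divide by the smallest (0.06207 mol C): C 1.000, H 1.999, Br 2.000
→ CH2Br2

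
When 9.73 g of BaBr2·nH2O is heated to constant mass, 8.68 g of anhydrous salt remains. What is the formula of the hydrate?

Mass of water lost = 9.73 − 8.68 = 1.05 g → 1.05 / 18.02 = 0.05827 mol H2O
Molar mass of BaBr2 = 297.13 g/mol → mol BaBr2 = 8.68 / 297.13 = 0.02921
n = 0.05827 / 0.02921 = 1.99 ≈ 2 → BaBr2·2H2O

BaBr2·2H2O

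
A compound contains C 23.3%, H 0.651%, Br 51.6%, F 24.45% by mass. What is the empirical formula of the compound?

C3HBrF2

Assume 100 g: 23.3 g C, 0.651 g H, 51.6 g Br, 24.45 g F.
C: 23.3 g ÷ 12.01 g/mol = 1.94 mol
H: 0.651 g ÷ 1.008 g/mol = 0.6458 mol
Br: 51.6 g ÷ 79.90 g/mol = 0.6458 mol
F: 24.45 g ÷ 19.00 g/mol = 1.287 mol
Smallest is Br at 0.6458 mol; normalising gives C 3.004, H 1.000, Br 1.000, F 1.993
→ C3HBrF2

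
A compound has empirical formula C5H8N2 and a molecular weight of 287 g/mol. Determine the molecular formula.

C15H24N6

Empirical-formula mass = 96.13 g/mol
n = 287 / 96.13 = 2.99 ≈ 3
Molecular formula = (C5H8N2)3 = C15H24N6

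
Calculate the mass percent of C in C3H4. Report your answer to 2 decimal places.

89.94%

Molar mass = 3(12.01) + 4(1.008) = 40.062 g/mol
Mass of C per mole = 3 × 12.01 = 36.030 g
% C = 36.030 / 40.062 × 100 = 89.94%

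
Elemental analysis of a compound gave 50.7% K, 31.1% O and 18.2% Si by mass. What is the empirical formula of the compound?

Assume 100 g: 50.7 g K, 31.1 g O, 18.2 g Si.
K: 50.7 g ÷ 39.10 g/mol = 1.297 mol
O: 31.1 g ÷ 16.00 g/mol = 1.944 mol
Si: 18.2 g ÷ 28.09 g/mol = 0.6479 mol
Smallest is Si at 0.6479 mol; normalising gives K 2.001, O 3.000, Si 1.000
Ratio ≈ 2:3:1, so the empirical formula is K2O3Si

K2O3Si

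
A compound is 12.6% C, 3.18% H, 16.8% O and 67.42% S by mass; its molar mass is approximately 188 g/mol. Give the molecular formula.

C2H6O2S4

Assume 100 g: 12.6 g C, 3.18 g H, 16.8 g O, 67.42 g S.
Moles — C: 12.6 / 12.01 = 1.049 mol; H: 3.18 / 1.008 = 3.155 mol; O: 16.8 / 16.00 = 1.05 mol; S: 67.42 / 32.07 = 2.102 mol
Smallest is C at 1.049 mol; normalising gives C 1.000, H 3.007, O 1.001, S 2.004
≈ 1:3:1:2 → CH3OS2
Empirical-formula mass = 95.17 g/mol
n = 188 / 95.17 = 1.98 ≈ 2
Molecular formula = (CH3OS2)×2 = C2H6O2S4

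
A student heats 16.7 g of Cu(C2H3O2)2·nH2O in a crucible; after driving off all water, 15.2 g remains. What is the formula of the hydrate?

Mass of water lost = 16.7 − 15.2 = 1.5 g → 1.5 / 18.02 = 0.08324 mol H2O
Molar mass of Cu(C2H3O2)2 = 181.64 g/mol → mol Cu(C2H3O2)2 = 15.2 / 181.64 = 0.08368
n = 0.08324 / 0.08368 = 0.99 ≈ 1 → Cu(C2H3O2)2·H2O

Cu(C2H3O2)2·H2O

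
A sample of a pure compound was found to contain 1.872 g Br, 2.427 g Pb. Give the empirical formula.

Br2Pb

Moles — Br: 1.872 / 79.90 = 0.02343 mol; Pb: 2.427 / 207.2 = 0.01171 mol
Ratios (÷ 0.01171): Br 2.000, Pb 1.000
Ratio ≈ 2:1, so the empirical formula is Br2Pb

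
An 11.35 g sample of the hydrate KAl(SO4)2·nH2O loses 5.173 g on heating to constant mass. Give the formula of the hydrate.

KAl(SO4)2·12H2O

Mass of anhydrous KAl(SO4)2 = 11.35 − 5.173 = 6.177 g
mol H2O = 5.173 / 18.02 = 0.2871
Molar mass of KAl(SO4)2 = 258.22 g/mol → mol KAl(SO4)2 = 6.177 / 258.22 = 0.02392
n = 0.2871 / 0.02392 = 12.00 ≈ 12 → KAl(SO4)2·12H2O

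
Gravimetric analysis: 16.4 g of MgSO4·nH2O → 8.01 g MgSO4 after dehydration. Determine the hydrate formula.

MgSO4·7H2O

Mass of water lost = 16.4 − 8.01 = 8.39 g → 8.39 / 18.02 = 0.4656 mol H2O
Molar mass of MgSO4 = 120.38 g/mol → mol MgSO4 = 8.01 / 120.38 = 0.06654
n = 0.4656 / 0.06654 = 7.00 ≈ 7 → MgSO4·7H2O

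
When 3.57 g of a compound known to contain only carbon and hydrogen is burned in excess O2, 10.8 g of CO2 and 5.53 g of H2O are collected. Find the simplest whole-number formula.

C2H5

mol C = 10.8 / 44.01 = 0.2454; mass C = 0.2454 × 12.01 = 2.947 g
mol H = 2 × (5.53 / 18.02) = 0.6138; mass H = 0.6138 × 1.008 = 0.6187 g
Divide by the smallest (0.2454 mol C): C 1.000, H 2.501
Scaling by 2: C 2.00, H 5.00 → C2H5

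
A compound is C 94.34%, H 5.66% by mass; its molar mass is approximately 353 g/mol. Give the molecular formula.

Assume 100 g: 94.34 g C, 5.66 g H.
Moles — C: 94.34 / 12.01 = 7.855 mol; H: 5.66 / 1.008 = 5.615 mol
Smallest is H at 5.615 mol; normalising gives C 1.399, H 1.000
Scaling by 5: C 6.99, H 5.00 → C7H5
Empirical-formula mass = 89.11 g/mol
n = 353 / 89.11 = 3.96 ≈ 4
Molecular formula = (C7H5)×4 = C28H20

C28H20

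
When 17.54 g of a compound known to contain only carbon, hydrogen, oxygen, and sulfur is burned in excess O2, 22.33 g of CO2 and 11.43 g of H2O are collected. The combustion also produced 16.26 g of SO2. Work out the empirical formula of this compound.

mol C = 22.33 / 44.01 = 0.5074; mass C = 0.5074 × 12.01 = 6.094 g
mol H = 2 × (11.43 / 18.02) = 1.269; mass H = 1.269 × 1.008 = 1.279 g
mol S = 16.26 / 64.07 = 0.2538; mass S = 8.139 g
mass O = 17.54 − (15.51) = 2.029 g → mol O = 0.1268
Smallest is O at 0.1268 mol; normalising gives C 4.002, H 10.005, O 1.000, S 2.002
→ C4H10OS2

C4H10OS2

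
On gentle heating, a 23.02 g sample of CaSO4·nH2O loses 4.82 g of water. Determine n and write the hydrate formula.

Mass of anhydrous CaSO4 = 23.02 − 4.82 = 18.2 g
mol H2O = 4.82 / 18.02 = 0.2675
Molar mass of CaSO4 = 136.15 g/mol → mol CaSO4 = 18.2 / 136.15 = 0.1337
n = 0.2675 / 0.1337 = 2.00 ≈ 2 → CaSO4·2H2O

CaSO4·2H2O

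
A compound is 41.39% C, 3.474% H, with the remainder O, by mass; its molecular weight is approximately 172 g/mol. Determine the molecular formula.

C6H6O6

Assume 100 g: 41.39 g C, 3.474 g H, 55.136 g O.
Moles — C: 41.39 / 12.01 = 3.446 mol; H: 3.474 / 1.008 = 3.446 mol; O: 55.136 / 16.00 = 3.446 mol
Ratios (÷ 3.446): C 1.000, H 1.000, O 1.000
≈ 1:1:1 → CHO
Empirical-formula mass = 29.02 g/mol
n = 172 / 29.02 = 5.93 ≈ 6
Molecular formula = (CHO)×6 = C6H6O6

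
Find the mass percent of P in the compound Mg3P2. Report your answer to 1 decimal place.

Molar mass = 3(24.31) + 2(30.97) = 134.870 g/mol
Mass of P per mole = 2 × 30.97 = 61.940 g
% P = 61.940 / 134.870 × 100 = 45.9%

45.9%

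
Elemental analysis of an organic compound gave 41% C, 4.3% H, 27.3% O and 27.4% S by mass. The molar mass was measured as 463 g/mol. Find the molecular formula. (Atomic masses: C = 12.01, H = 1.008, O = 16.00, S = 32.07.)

Assume 100 g: 41 g C, 4.3 g H, 27.3 g O, 27.4 g S.
n(C) = 41/12.01 = 3.414, n(H) = 4.3/1.008 = 4.266, n(O) = 27.3/16.00 = 1.706, n(S) = 27.4/32.07 = 0.8544
Ratios (÷ 0.8544): C 3.996, H 4.993, O 1.997, S 1.000
≈ 4:5:2:1 → C4H5O2S
Empirical-formula mass = 117.15 g/mol
n = 463 / 117.15 = 3.95 ≈ 4
Molecular formula = (C4H5O2S)×4 = C16H20O8S4

C16H20O8S4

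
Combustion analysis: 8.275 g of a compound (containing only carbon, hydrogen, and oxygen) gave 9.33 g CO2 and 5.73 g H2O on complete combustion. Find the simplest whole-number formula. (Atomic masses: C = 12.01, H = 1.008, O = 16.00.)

mol C = 9.33 / 44.01 = 0.2120; mass C = 0.2120 × 12.01 = 2.546 g
mol H = 2 × (5.73 / 18.02) = 0.6360; mass H = 0.6360 × 1.008 = 0.6410 g
mass O = 8.275 − (3.187) = 5.088 g → mol O = 0.3180
Smallest is C at 0.212 mol; normalising gives C 1.000, H 3.000, O 1.500
Multiply by 2: C 2.00, H 6.00, O 3.00 → C2H6O3

C2H6O3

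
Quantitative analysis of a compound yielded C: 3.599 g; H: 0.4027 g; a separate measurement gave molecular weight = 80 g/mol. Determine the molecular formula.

C6H8

Moles — C: 3.599 / 12.01 = 0.2997 mol; H: 0.4027 / 1.008 = 0.3995 mol
Smallest is C at 0.2997 mol; normalising gives C 1.000, H 1.333
×3: C 3.00, H 4.00 → C3H4
Empirical-formula mass = 40.06 g/mol
n = 80 / 40.06 = 2.00 ≈ 2
Molecular formula = (C3H4)×2 = C6H8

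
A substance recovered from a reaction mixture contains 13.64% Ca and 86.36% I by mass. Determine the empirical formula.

CaI2

Assume 100 g: 13.64 g Ca, 86.36 g I.
Moles — Ca: 13.64 / 40.08 = 0.3403 mol; I: 86.36 / 126.90 = 0.6805 mol
Ratios (÷ 0.3403): Ca 1.000, I 2.000
Ratio ≈ 1:2, so the empirical formula is CaI2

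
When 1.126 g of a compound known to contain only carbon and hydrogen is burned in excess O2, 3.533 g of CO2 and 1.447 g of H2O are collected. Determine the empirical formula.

mol C = 3.533 / 44.01 = 0.08028; mass C = 0.08028 × 12.01 = 0.9641 g
mol H = 2 × (1.447 / 18.02) = 0.1606; mass H = 0.1606 × 1.008 = 0.1619 g
Smallest is C at 0.08028 mol; normalising gives C 1.000, H 2.001
≈ 1:2 → CH2

CH2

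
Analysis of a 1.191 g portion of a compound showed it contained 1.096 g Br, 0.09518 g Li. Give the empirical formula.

BrLi

n(Br) = 1.096/79.90 = 0.01372, n(Li) = 0.09518/6.94 = 0.01371
Ratios (÷ 0.01371): Br 1.000, Li 1.000
≈ 1:1 → BrLi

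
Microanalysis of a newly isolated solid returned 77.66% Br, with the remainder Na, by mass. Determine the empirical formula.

Assume 100 g: 77.66 g Br, 22.34 g Na.
n(Br) = 77.66/79.90 = 0.972, n(Na) = 22.34/22.99 = 0.9717
Ratios (÷ 0.9717): Br 1.000, Na 1.000
→ BrNa

BrNa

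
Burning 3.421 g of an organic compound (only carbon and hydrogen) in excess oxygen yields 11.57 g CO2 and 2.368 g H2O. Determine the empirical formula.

mol C = 11.57 / 44.01 = 0.2629; mass C = 0.2629 × 12.01 = 3.157 g
mol H = 2 × (2.368 / 18.02) = 0.2628; mass H = 0.2628 × 1.008 = 0.2649 g
Smallest is H at 0.2628 mol; normalising gives C 1.000, H 1.000
Ratio ≈ 1:1, so the empirical formula is CH

CH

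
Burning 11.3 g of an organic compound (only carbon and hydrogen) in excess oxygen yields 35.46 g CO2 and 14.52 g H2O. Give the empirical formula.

CH2

mol C = 35.46 / 44.01 = 0.8057; mass C = 0.8057 × 12.01 = 9.677 g
mol H = 2 × (14.52 / 18.02) = 1.612; mass H = 1.612 × 1.008 = 1.624 g
Smallest is C at 0.8057 mol; normalising gives C 1.000, H 2.000
→ CH2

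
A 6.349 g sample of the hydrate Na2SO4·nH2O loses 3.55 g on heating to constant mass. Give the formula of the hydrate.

Mass of anhydrous Na2SO4 = 6.349 − 3.55 = 2.799 g
mol H2O = 3.55 / 18.02 = 0.197
Molar mass of Na2SO4 = 142.05 g/mol → mol Na2SO4 = 2.799 / 142.05 = 0.0197
n = 0.197 / 0.0197 = 10.00 ≈ 10 → Na2SO4·10H2O

Na2SO4·10H2O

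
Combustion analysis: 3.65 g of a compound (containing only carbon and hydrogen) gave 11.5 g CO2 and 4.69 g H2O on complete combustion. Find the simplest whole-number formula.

CH2

mol C = 11.5 / 44.01 = 0.2613; mass C = 0.2613 × 12.01 = 3.138 g
mol H = 2 × (4.69 / 18.02) = 0.5205; mass H = 0.5205 × 1.008 = 0.5247 g
Divide by the smallest (0.2613 mol C): C 1.000, H 1.992
≈ 1:2 → CH2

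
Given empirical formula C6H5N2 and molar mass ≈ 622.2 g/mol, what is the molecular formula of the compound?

C36H30N12

Empirical-formula mass = 105.12 g/mol
n = 622.2 / 105.12 = 5.92 ≈ 6
Molecular formula = (C6H5N2)6 = C36H30N12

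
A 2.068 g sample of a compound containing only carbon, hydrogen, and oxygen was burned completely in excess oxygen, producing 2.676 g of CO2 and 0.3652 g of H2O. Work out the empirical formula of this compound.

mol C = 2.676 / 44.01 = 0.06080; mass C = 0.06080 × 12.01 = 0.7303 g
mol H = 2 × (0.3652 / 18.02) = 0.04053; mass H = 0.04053 × 1.008 = 0.04086 g
mass O = 2.068 − (0.7711) = 1.297 g → mol O = 0.08106
Divide by the smallest (0.04053 mol H): C 1.500, H 1.000, O 2.000
×2: C 3.00, H 2.00, O 4.00 → C3H2O4

C3H2O4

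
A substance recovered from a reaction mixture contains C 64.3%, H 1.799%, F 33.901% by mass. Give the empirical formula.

Assume 100 g: 64.3 g C, 1.799 g H, 33.901 g F.
C: 64.3 g ÷ 12.01 g/mol = 5.354 mol
H: 1.799 g ÷ 1.008 g/mol = 1.785 mol
F: 33.901 g ÷ 19.00 g/mol = 1.784 mol
Divide by the smallest (1.784 mol F): C 3.001, H 1.000, F 1.000
Ratio ≈ 3:1:1, so the empirical formula is C3HF

C3HF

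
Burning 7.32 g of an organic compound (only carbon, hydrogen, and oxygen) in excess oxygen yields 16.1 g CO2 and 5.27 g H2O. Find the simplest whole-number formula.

mol C = 16.1 / 44.01 = 0.3658; mass C = 0.3658 × 12.01 = 4.394 g
mol H = 2 × (5.27 / 18.02) = 0.5849; mass H = 0.5849 × 1.008 = 0.5896 g
mass O = 7.32 − (4.983) = 2.337 g → mol O = 0.1461
Smallest is O at 0.1461 mol; normalising gives C 2.505, H 4.005, O 1.000
×2: C 5.01, H 8.01, O 2.00 → C5H8O2

C5H8O2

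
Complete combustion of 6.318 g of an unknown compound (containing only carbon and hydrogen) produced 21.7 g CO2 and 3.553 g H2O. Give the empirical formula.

mol C = 21.7 / 44.01 = 0.4931; mass C = 0.4931 × 12.01 = 5.922 g
mol H = 2 × (3.553 / 18.02) = 0.3943; mass H = 0.3943 × 1.008 = 0.3975 g
Divide by the smallest (0.3943 mol H): C 1.250, H 1.000
Multiply by 4: C 5.00, H 4.00 → C5H4

C5H4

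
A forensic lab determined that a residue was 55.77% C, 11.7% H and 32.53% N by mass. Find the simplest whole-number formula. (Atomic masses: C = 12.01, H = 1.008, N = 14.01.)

C2H5N

Assume 100 g: 55.77 g C, 11.7 g H, 32.53 g N.
C: 55.77 g ÷ 12.01 g/mol = 4.644 mol
H: 11.7 g ÷ 1.008 g/mol = 11.61 mol
N: 32.53 g ÷ 14.01 g/mol = 2.322 mol
Divide by the smallest (2.322 mol N): C 2.000, H 4.999, N 1.000
≈ 2:5:1 → C2H5N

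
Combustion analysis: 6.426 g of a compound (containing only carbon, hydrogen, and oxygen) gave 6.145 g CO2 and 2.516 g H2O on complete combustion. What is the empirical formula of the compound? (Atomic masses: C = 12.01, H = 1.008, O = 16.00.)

mol C = 6.145 / 44.01 = 0.1396; mass C = 0.1396 × 12.01 = 1.677 g
mol H = 2 × (2.516 / 18.02) = 0.2792; mass H = 0.2792 × 1.008 = 0.2815 g
mass O = 6.426 − (1.958) = 4.468 g → mol O = 0.2792
Smallest is C at 0.1396 mol; normalising gives C 1.000, H 2.000, O 2.000
→ CH2O2

CH2O2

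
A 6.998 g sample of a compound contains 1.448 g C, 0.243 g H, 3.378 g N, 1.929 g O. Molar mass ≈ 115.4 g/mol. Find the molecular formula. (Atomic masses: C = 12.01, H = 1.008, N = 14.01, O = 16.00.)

n(C) = 1.448/12.01 = 0.1206, n(H) = 0.243/1.008 = 0.2411, n(N) = 3.378/14.01 = 0.2411, n(O) = 1.929/16.00 = 0.1206
Divide by the smallest (0.1206 mol O): C 1.000, H 2.000, N 2.000, O 1.000
≈ 1:2:2:1 → CH2N2O
Empirical-formula mass = 58.05 g/mol
n = 115.4 / 58.05 = 1.99 ≈ 2
Molecular formula = (CH2N2O)×2 = C2H4N4O2

C2H4N4O2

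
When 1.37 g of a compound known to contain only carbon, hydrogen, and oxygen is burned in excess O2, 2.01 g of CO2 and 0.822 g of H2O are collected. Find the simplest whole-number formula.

CH2O

mol C = 2.01 / 44.01 = 0.04567; mass C = 0.04567 × 12.01 = 0.5485 g
mol H = 2 × (0.822 / 18.02) = 0.09123; mass H = 0.09123 × 1.008 = 0.09196 g
mass O = 1.37 − (0.6405) = 0.7295 g → mol O = 0.04560
Smallest is O at 0.0456 mol; normalising gives C 1.002, H 2.001, O 1.000
→ CH2O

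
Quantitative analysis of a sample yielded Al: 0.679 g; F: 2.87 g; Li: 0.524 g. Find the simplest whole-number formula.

AlF6Li3

Al: 0.679 g ÷ 26.98 g/mol = 0.02517 mol
F: 2.87 g ÷ 19.00 g/mol = 0.1511 mol
Li: 0.524 g ÷ 6.94 g/mol = 0.0755 mol
Ratios (÷ 0.02517): Al 1.000, F 6.002, Li 3.000
→ AlF6Li3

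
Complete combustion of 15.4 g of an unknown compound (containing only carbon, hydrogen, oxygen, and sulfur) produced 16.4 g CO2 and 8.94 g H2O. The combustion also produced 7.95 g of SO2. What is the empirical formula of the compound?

mol C = 16.4 / 44.01 = 0.3726; mass C = 0.3726 × 12.01 = 4.475 g
mol H = 2 × (8.94 / 18.02) = 0.9922; mass H = 0.9922 × 1.008 = 1.000 g
mol S = 7.95 / 64.07 = 0.1241; mass S = 3.979 g
mass O = 15.4 − (9.455) = 5.945 g → mol O = 0.3716
Smallest is S at 0.1241 mol; normalising gives C 3.003, H 7.997, O 2.994, S 1.000
≈ 3:8:3:1 → C3H8O3S

C3H8O3S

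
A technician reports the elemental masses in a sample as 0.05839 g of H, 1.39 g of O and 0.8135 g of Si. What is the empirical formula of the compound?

n(H) = 0.05839/1.008 = 0.05793, n(O) = 1.39/16.00 = 0.08687, n(Si) = 0.8135/28.09 = 0.02896
Ratios (÷ 0.02896): H 2.000, O 3.000, Si 1.000
→ H2O3Si

H2O3Si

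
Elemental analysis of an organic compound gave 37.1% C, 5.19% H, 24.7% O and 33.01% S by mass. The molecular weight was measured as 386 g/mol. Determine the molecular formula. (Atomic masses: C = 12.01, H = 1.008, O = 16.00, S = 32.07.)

Assume 100 g: 37.1 g C, 5.19 g H, 24.7 g O, 33.01 g S.
n(C) = 37.1/12.01 = 3.089, n(H) = 5.19/1.008 = 5.149, n(O) = 24.7/16.00 = 1.544, n(S) = 33.01/32.07 = 1.029
Ratios (÷ 1.029): C 3.001, H 5.002, O 1.500, S 1.000
×2: C 6.00, H 10.00, O 3.00, S 2.00 → C6H10O3S2
Empirical-formula mass = 194.28 g/mol
n = 386 / 194.28 = 1.99 ≈ 2
Molecular formula = (C6H10O3S2)×2 = C12H20O6S4

C12H20O6S4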